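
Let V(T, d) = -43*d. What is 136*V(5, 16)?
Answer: -93568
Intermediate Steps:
136*V(5, 16) = 136*(-43*16) = 136*(-688) = -93568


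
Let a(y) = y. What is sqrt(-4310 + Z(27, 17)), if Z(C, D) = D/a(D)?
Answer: I*sqrt(4309) ≈ 65.643*I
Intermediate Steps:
Z(C, D) = 1 (Z(C, D) = D/D = 1)
sqrt(-4310 + Z(27, 17)) = sqrt(-4310 + 1) = sqrt(-4309) = I*sqrt(4309)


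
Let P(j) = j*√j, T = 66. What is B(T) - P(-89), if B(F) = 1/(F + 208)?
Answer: 1/274 + 89*I*√89 ≈ 0.0036496 + 839.62*I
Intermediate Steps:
P(j) = j^(3/2)
B(F) = 1/(208 + F)
B(T) - P(-89) = 1/(208 + 66) - (-89)^(3/2) = 1/274 - (-89)*I*√89 = 1/274 + 89*I*√89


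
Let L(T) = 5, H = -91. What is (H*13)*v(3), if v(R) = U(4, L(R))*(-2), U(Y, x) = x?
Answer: 11830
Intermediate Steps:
v(R) = -10 (v(R) = 5*(-2) = -10)
(H*13)*v(3) = -91*13*(-10) = -1183*(-10) = 11830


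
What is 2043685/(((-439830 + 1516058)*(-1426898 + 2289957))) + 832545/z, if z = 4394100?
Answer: 3222153983278391/17006050606859305 ≈ 0.18947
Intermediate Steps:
2043685/(((-439830 + 1516058)*(-1426898 + 2289957))) + 832545/z = 2043685/(((-439830 + 1516058)*(-1426898 + 2289957))) + 832545/4394100 = 2043685/((1076228*863059)) + 832545*(1/4394100) = 2043685/928848261452 + 55503/292940 = 3222153983278391/17006050606859305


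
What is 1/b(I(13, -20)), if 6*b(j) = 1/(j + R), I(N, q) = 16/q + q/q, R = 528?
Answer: 15846/5 ≈ 3169.2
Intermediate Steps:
I(N, q) = 1 + 16/q (I(N, q) = 16/q + 1 = 1 + 16/q)
b(j) = 1/(6*(528 + j)) (b(j) = 1/(6*(j + 528)) = 1/(6*(528 + j)))
1/b(I(13, -20)) = 1/(1/(6*(528 + (16 - 20)/(-20)))) = 1/(1/(6*(528 - 1/20*(-4)))) = 1/(1/(6*(528 + ⅕))) = 1/(1/(6*(2641/5))) = 1/((⅙)*(5/2641)) = 1/(5/15846) = 15846/5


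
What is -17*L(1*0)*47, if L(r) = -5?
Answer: 3995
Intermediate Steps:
-17*L(1*0)*47 = -17*(-5)*47 = 85*47 = 3995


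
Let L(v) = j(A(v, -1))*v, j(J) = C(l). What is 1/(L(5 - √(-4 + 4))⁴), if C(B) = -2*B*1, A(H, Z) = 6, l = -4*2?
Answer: 1/40960000 ≈ 2.4414e-8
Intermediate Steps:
l = -8
C(B) = -2*B
j(J) = 16 (j(J) = -2*(-8) = 16)
L(v) = 16*v
1/(L(5 - √(-4 + 4))⁴) = 1/((16*(5 - √(-4 + 4)))⁴) = 1/((16*(5 - √0))⁴) = 1/((16*(5 - 1*0))⁴) = 1/((16*(5 + 0))⁴) = 1/((16*5)⁴) = 1/(80⁴) = 1/40960000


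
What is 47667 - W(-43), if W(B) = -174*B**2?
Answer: 369393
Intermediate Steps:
47667 - W(-43) = 47667 - (-174)*(-43)**2 = 47667 - (-174)*1849 = 47667 - 1*(-321726) = 47667 + 321726 = 369393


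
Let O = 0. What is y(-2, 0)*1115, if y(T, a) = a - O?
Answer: 0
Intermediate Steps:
y(T, a) = a (y(T, a) = a - 1*0 = a + 0 = a)
y(-2, 0)*1115 = 0*1115 = 0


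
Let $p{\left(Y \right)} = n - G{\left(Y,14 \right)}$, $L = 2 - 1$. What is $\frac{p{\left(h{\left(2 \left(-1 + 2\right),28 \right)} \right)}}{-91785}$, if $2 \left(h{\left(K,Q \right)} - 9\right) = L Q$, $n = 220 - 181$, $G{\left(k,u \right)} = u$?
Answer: $- \frac{5}{18357} \approx -0.00027238$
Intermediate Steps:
$L = 1$
$n = 39$
$h{\left(K,Q \right)} = 9 + \frac{Q}{2}$ ($h{\left(K,Q \right)} = 9 + \frac{1 Q}{2} = 9 + \frac{Q}{2}$)
$p{\left(Y \right)} = 25$ ($p{\left(Y \right)} = 39 - 14 = 25$)
$\frac{p{\left(h{\left(2 \left(-1 + 2\right),28 \right)} \right)}}{-91785} = \frac{25}{-91785} = 25 \left(- \frac{1}{91785}\right) = - \frac{5}{18357}$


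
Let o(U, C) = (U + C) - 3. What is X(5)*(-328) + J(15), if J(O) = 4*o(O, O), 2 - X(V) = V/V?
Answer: -220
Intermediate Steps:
X(V) = 1 (X(V) = 2 - V/V = 2 - 1*1 = 2 - 1 = 1)
o(U, C) = -3 + C + U (o(U, C) = (C + U) - 3 = -3 + C + U)
J(O) = -12 + 8*O (J(O) = 4*(-3 + O + O) = 4*(-3 + 2*O) = -12 + 8*O)
X(5)*(-328) + J(15) = 1*(-328) + (-12 + 8*15) = -328 + (-12 + 120) = -328 + 108 = -220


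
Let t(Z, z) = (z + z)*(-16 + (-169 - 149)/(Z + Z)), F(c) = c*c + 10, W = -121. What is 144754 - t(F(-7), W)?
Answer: 8273560/59 ≈ 1.4023e+5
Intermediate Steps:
F(c) = 10 + c² (F(c) = c² + 10 = 10 + c²)
t(Z, z) = 2*z*(-16 - 159/Z) (t(Z, z) = (2*z)*(-16 - 318*1/(2*Z)) = (2*z)*(-16 - 159/Z) = 2*z*(-16 - 159/Z))
144754 - t(F(-7), W) = 144754 - (-32*(-121) - 318*(-121)/(10 + (-7)²)) = 144754 - (3872 - 318*(-121)/(10 + 49)) = 144754 - (3872 - 318*(-121)/59) = 144754 - (3872 - 318*(-121)*1/59) = 144754 - (3872 + 38478/59) = 144754 - 1*266926/59 = 144754 - 266926/59 = 8273560/59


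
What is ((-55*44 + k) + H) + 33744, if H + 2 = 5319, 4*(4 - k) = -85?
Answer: 146665/4 ≈ 36666.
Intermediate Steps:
k = 101/4 (k = 4 - 1/4*(-85) = 4 + 85/4 = 101/4 ≈ 25.250)
H = 5317 (H = -2 + 5319 = 5317)
((-55*44 + k) + H) + 33744 = ((-55*44 + 101/4) + 5317) + 33744 = ((-2420 + 101/4) + 5317) + 33744 = (-9579/4 + 5317) + 33744 = 11689/4 + 33744 = 146665/4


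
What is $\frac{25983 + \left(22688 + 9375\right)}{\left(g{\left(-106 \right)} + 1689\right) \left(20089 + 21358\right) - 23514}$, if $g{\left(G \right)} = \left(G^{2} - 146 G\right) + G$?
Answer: $\frac{58046}{1172719351} \approx 4.9497 \cdot 10^{-5}$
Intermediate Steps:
$g{\left(G \right)} = G^{2} - 145 G$
$\frac{25983 + \left(22688 + 9375\right)}{\left(g{\left(-106 \right)} + 1689\right) \left(20089 + 21358\right) - 23514} = \frac{25983 + \left(22688 + 9375\right)}{\left(- 106 \left(-145 - 106\right) + 1689\right) \left(20089 + 21358\right) - 23514} = \frac{25983 + 32063}{\left(\left(-106\right) \left(-251\right) + 1689\right) 41447 - 23514} = \frac{58046}{\left(26606 + 1689\right) 41447 - 23514} = \frac{58046}{28295 \cdot 41447 - 23514} = \frac{58046}{1172742865 - 23514} = \frac{58046}{1172719351}$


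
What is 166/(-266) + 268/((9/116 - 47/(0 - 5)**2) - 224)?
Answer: -157718241/87091991 ≈ -1.8109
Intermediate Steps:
166/(-266) + 268/((9/116 - 47/(0 - 5)**2) - 224) = 166*(-1/266) + 268/((9*(1/116) - 47/((-5)**2)) - 224) = -83/133 + 268/((9/116 - 47/25) - 224) = -83/133 + 268/(-5227/2900 - 224) = -83/133 + 268/(-654827/2900) = -83/133 + 268*(-2900/654827) = -83/133 - 777200/654827 = -157718241/87091991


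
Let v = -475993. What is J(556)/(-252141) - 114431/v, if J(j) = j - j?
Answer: 114431/475993 ≈ 0.24040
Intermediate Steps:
J(j) = 0
J(556)/(-252141) - 114431/v = 0/(-252141) - 114431/(-475993) = 0*(-1/252141) - 114431*(-1/475993) = 0 + 114431/475993 = 114431/475993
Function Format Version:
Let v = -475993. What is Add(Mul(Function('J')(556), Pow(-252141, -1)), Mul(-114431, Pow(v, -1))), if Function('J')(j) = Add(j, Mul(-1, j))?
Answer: Rational(114431, 475993) ≈ 0.24040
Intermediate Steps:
Function('J')(j) = 0
Add(Mul(Function('J')(556), Pow(-252141, -1)), Mul(-114431, Pow(v, -1))) = Add(Mul(0, Pow(-252141, -1)), Mul(-114431, Pow(-475993, -1))) = Add(Mul(0, Rational(-1, 252141)), Mul(-114431, Rational(-1, 475993))) = Add(0, Rational(114431, 475993)) = Rational(114431, 475993)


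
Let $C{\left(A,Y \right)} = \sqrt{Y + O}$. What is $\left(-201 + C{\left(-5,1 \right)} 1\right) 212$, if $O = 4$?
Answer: $-42612 + 212 \sqrt{5} \approx -42138.0$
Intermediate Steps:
$C{\left(A,Y \right)} = \sqrt{4 + Y}$ ($C{\left(A,Y \right)} = \sqrt{Y + 4} = \sqrt{4 + Y}$)
$\left(-201 + C{\left(-5,1 \right)} 1\right) 212 = \left(-201 + \sqrt{4 + 1} \cdot 1\right) 212 = \left(-201 + \sqrt{5} \cdot 1\right) 212 = \left(-201 + \sqrt{5}\right) 212 = -42612 + 212 \sqrt{5}$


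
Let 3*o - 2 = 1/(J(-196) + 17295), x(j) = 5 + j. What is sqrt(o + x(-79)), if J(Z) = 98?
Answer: 7*I*sqrt(4074710289)/52179 ≈ 8.5635*I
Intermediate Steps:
o = 34787/52179 (o = 2/3 + 1/(3*(98 + 17295)) = 2/3 + (1/3)/17393 = 2/3 + (1/3)*(1/17393) = 2/3 + 1/52179 = 34787/52179 ≈ 0.66669)
sqrt(o + x(-79)) = sqrt(34787/52179 + (5 - 79)) = sqrt(34787/52179 - 74) = sqrt(-3826459/52179) = 7*I*sqrt(4074710289)/52179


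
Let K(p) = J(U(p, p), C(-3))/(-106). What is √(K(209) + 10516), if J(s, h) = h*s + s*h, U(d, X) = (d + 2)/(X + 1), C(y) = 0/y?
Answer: 2*√2629 ≈ 102.55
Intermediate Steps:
C(y) = 0
U(d, X) = (2 + d)/(1 + X)
J(s, h) = 2*h*s (J(s, h) = h*s + h*s = 2*h*s)
K(p) = 0 (K(p) = (2*0*((2 + p)/(1 + p)))/(-106) = 0*(-1/106) = 0)
√(K(209) + 10516) = √(0 + 10516) = √10516 = 2*√2629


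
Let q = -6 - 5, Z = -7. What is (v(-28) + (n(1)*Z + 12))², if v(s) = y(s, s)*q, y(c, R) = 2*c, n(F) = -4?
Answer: 430336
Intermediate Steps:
q = -11
v(s) = -22*s (v(s) = (2*s)*(-11) = -22*s)
(v(-28) + (n(1)*Z + 12))² = (-22*(-28) + (-4*(-7) + 12))² = (616 + (28 + 12))² = (616 + 40)² = 656² = 430336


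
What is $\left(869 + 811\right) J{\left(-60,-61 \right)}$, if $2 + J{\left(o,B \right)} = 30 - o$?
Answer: $147840$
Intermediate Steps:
$J{\left(o,B \right)} = 28 - o$ ($J{\left(o,B \right)} = -2 - \left(-30 + o\right) = 28 - o$)
$\left(869 + 811\right) J{\left(-60,-61 \right)} = \left(869 + 811\right) \left(28 - -60\right) = 1680 \left(28 + 60\right) = 1680 \cdot 88 = 147840$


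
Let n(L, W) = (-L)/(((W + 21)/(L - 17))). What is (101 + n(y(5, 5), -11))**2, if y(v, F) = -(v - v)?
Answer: 10201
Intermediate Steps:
y(v, F) = 0 (y(v, F) = -1*0 = 0)
n(L, W) = -L*(-17 + L)/(21 + W) (n(L, W) = (-L)/(((21 + W)/(-17 + L))) = (-L)*((-17 + L)/(21 + W)) = -L*(-17 + L)/(21 + W))
(101 + n(y(5, 5), -11))**2 = (101 + 0*(17 - 1*0)/(21 - 11))**2 = (101 + 0*(17 + 0)/10)**2 = (101 + 0*(1/10)*17)**2 = (101 + 0)**2 = 101**2 = 10201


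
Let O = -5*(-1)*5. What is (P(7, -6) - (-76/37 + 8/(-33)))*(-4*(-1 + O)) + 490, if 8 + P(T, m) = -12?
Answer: 891142/407 ≈ 2189.5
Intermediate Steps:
P(T, m) = -20 (P(T, m) = -8 - 12 = -20)
O = 25 (O = 5*5 = 25)
(P(7, -6) - (-76/37 + 8/(-33)))*(-4*(-1 + O)) + 490 = (-20 - (-76/37 + 8/(-33)))*(-4*(-1 + 25)) + 490 = (-20 - (-76*1/37 + 8*(-1/33)))*(-4*24) + 490 = (-20 - (-76/37 - 8/33))*(-96) + 490 = (-20 - 1*(-2804/1221))*(-96) + 490 = (-20 + 2804/1221)*(-96) + 490 = -21616/1221*(-96) + 490 = 691712/407 + 490 = 891142/407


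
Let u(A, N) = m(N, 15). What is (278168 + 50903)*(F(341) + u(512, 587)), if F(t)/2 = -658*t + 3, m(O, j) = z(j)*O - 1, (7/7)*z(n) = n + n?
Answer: -141876000011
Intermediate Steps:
z(n) = 2*n (z(n) = n + n = 2*n)
m(O, j) = -1 + 2*O*j (m(O, j) = (2*j)*O - 1 = 2*O*j - 1 = -1 + 2*O*j)
u(A, N) = -1 + 30*N (u(A, N) = -1 + 2*N*15 = -1 + 30*N)
F(t) = 6 - 1316*t (F(t) = 2*(-658*t + 3) = 2*(3 - 658*t) = 6 - 1316*t)
(278168 + 50903)*(F(341) + u(512, 587)) = (278168 + 50903)*((6 - 1316*341) + (-1 + 30*587)) = 329071*((6 - 448756) + (-1 + 17610)) = 329071*(-448750 + 17609) = 329071*(-431141) = -141876000011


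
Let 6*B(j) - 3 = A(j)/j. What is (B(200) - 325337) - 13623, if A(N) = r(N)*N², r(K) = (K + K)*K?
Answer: 13966243/6 ≈ 2.3277e+6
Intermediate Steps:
r(K) = 2*K² (r(K) = (2*K)*K = 2*K²)
A(N) = 2*N⁴ (A(N) = (2*N²)*N² = 2*N⁴)
B(j) = ½ + j³/3 (B(j) = ½ + ((2*j⁴)/j)/6 = ½ + (2*j³)/6 = ½ + j³/3)
(B(200) - 325337) - 13623 = ((½ + (⅓)*200³) - 325337) - 13623 = ((½ + (⅓)*8000000) - 325337) - 13623 = ((½ + 8000000/3) - 325337) - 13623 = (16000003/6 - 325337) - 13623 = 14047981/6 - 13623 = 13966243/6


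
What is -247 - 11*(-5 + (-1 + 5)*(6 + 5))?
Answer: -676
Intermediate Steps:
-247 - 11*(-5 + (-1 + 5)*(6 + 5)) = -247 - 11*(-5 + 4*11) = -247 - 11*(-5 + 44) = -247 - 11*39 = -247 - 429 = -676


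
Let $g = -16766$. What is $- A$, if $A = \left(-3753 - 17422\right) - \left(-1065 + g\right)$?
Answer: $3344$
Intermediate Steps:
$A = -3344$ ($A = \left(-3753 - 17422\right) + \left(1065 - -16766\right) = -21175 + \left(1065 + 16766\right) = -21175 + 17831 = -3344$)
$- A = \left(-1\right) \left(-3344\right) = 3344$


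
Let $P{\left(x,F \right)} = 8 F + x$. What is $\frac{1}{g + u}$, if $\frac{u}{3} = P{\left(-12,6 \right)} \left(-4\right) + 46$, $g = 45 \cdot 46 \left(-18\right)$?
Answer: $- \frac{1}{37554} \approx -2.6628 \cdot 10^{-5}$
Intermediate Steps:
$P{\left(x,F \right)} = x + 8 F$
$g = -37260$ ($g = 2070 \left(-18\right) = -37260$)
$u = -294$ ($u = 3 \left(\left(-12 + 8 \cdot 6\right) \left(-4\right) + 46\right) = 3 \left(\left(-12 + 48\right) \left(-4\right) + 46\right) = 3 \left(36 \left(-4\right) + 46\right) = 3 \left(-144 + 46\right) = 3 \left(-98\right) = -294$)
$\frac{1}{g + u} = \frac{1}{-37260 - 294} = \frac{1}{-37554} = - \frac{1}{37554}$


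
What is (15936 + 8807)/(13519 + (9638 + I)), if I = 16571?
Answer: 24743/39728 ≈ 0.62281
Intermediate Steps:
(15936 + 8807)/(13519 + (9638 + I)) = (15936 + 8807)/(13519 + (9638 + 16571)) = 24743/(13519 + 26209) = 24743/39728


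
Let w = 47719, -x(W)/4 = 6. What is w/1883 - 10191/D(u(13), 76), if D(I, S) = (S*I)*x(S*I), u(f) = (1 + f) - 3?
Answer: 46505889/1799072 ≈ 25.850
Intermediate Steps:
x(W) = -24 (x(W) = -4*6 = -24)
u(f) = -2 + f
D(I, S) = -24*I*S (D(I, S) = (S*I)*(-24) = (I*S)*(-24) = -24*I*S)
w/1883 - 10191/D(u(13), 76) = 47719/1883 - 10191*(-1/(1824*(-2 + 13))) = 47719*(1/1883) - 10191/((-24*11*76)) = 6817/269 - 10191/(-20064) = 6817/269 - 10191*(-1/20064) = 6817/269 + 3397/6688 = 46505889/1799072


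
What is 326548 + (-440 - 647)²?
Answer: 1508117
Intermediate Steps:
326548 + (-440 - 647)² = 326548 + (-1087)² = 326548 + 1181569 = 1508117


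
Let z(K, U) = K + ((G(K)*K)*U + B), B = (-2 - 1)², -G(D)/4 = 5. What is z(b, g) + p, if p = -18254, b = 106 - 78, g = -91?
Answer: 32743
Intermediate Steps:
G(D) = -20 (G(D) = -4*5 = -20)
b = 28
B = 9 (B = (-3)² = 9)
z(K, U) = 9 + K - 20*K*U (z(K, U) = K + ((-20*K)*U + 9) = K + (-20*K*U + 9) = K + (9 - 20*K*U) = 9 + K - 20*K*U)
z(b, g) + p = (9 + 28 - 20*28*(-91)) - 18254 = (9 + 28 + 50960) - 18254 = 50997 - 18254 = 32743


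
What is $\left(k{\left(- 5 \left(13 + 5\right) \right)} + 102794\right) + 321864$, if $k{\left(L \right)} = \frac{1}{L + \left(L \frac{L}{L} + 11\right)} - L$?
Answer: $\frac{71782411}{169} \approx 4.2475 \cdot 10^{5}$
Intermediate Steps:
$k{\left(L \right)} = \frac{1}{11 + 2 L} - L$ ($k{\left(L \right)} = \frac{1}{L + \left(L 1 + 11\right)} - L = \frac{1}{L + \left(L + 11\right)} - L = \frac{1}{L + \left(11 + L\right)} - L = \frac{1}{11 + 2 L} - L$)
$\left(k{\left(- 5 \left(13 + 5\right) \right)} + 102794\right) + 321864 = \left(\frac{1 - 11 \left(- 5 \left(13 + 5\right)\right) - 2 \left(- 5 \left(13 + 5\right)\right)^{2}}{11 + 2 \left(- 5 \left(13 + 5\right)\right)} + 102794\right) + 321864 = \left(\frac{1 - 11 \left(\left(-5\right) 18\right) - 2 \left(\left(-5\right) 18\right)^{2}}{11 + 2 \left(\left(-5\right) 18\right)} + 102794\right) + 321864 = \left(\frac{1 - -990 - 2 \left(-90\right)^{2}}{11 + 2 \left(-90\right)} + 102794\right) + 321864 = \left(\frac{1 + 990 - 16200}{11 - 180} + 102794\right) + 321864 = \left(\frac{1 + 990 - 16200}{-169} + 102794\right) + 321864 = \left(\left(- \frac{1}{169}\right) \left(-15209\right) + 102794\right) + 321864 = \left(\frac{15209}{169} + 102794\right) + 321864 = \frac{17387395}{169} + 321864 = \frac{71782411}{169}$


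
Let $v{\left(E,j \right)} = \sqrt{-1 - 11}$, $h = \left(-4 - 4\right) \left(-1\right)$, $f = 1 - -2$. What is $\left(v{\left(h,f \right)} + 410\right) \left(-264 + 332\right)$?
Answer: $27880 + 136 i \sqrt{3} \approx 27880.0 + 235.56 i$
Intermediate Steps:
$f = 3$ ($f = 1 + 2 = 3$)
$h = 8$ ($h = \left(-8\right) \left(-1\right) = 8$)
$v{\left(E,j \right)} = 2 i \sqrt{3}$ ($v{\left(E,j \right)} = \sqrt{-12} = 2 i \sqrt{3}$)
$\left(v{\left(h,f \right)} + 410\right) \left(-264 + 332\right) = \left(2 i \sqrt{3} + 410\right) \left(-264 + 332\right) = \left(410 + 2 i \sqrt{3}\right) 68 = 27880 + 136 i \sqrt{3}$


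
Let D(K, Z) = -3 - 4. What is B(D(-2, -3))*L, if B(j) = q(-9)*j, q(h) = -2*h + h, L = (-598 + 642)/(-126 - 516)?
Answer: 462/107 ≈ 4.3178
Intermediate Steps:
D(K, Z) = -7
L = -22/321 (L = 44/(-642) = 44*(-1/642) = -22/321 ≈ -0.068536)
q(h) = -h
B(j) = 9*j (B(j) = (-1*(-9))*j = 9*j)
B(D(-2, -3))*L = (9*(-7))*(-22/321) = -63*(-22/321) = 462/107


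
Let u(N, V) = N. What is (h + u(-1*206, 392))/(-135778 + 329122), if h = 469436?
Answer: 78205/32224 ≈ 2.4269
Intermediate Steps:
(h + u(-1*206, 392))/(-135778 + 329122) = (469436 - 1*206)/(-135778 + 329122) = (469436 - 206)/193344 = 469230*(1/193344) = 78205/32224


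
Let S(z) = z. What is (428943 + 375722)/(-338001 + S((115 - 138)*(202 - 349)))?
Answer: -160933/66924 ≈ -2.4047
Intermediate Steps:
(428943 + 375722)/(-338001 + S((115 - 138)*(202 - 349))) = (428943 + 375722)/(-338001 + (115 - 138)*(202 - 349)) = 804665/(-338001 - 23*(-147)) = 804665/(-338001 + 3381) = 804665/(-334620) = 804665*(-1/334620) = -160933/66924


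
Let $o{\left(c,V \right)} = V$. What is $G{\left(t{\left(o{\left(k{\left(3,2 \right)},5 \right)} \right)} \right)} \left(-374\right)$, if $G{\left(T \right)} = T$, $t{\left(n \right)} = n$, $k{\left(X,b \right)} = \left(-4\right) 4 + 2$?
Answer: $-1870$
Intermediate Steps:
$k{\left(X,b \right)} = -14$ ($k{\left(X,b \right)} = -16 + 2 = -14$)
$G{\left(t{\left(o{\left(k{\left(3,2 \right)},5 \right)} \right)} \right)} \left(-374\right) = 5 \left(-374\right) = -1870$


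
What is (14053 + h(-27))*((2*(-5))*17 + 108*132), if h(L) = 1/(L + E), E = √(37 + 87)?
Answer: 119759707268/605 - 28172*√31/605 ≈ 1.9795e+8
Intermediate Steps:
E = 2*√31 (E = √124 = 2*√31 ≈ 11.136)
h(L) = 1/(L + 2*√31)
(14053 + h(-27))*((2*(-5))*17 + 108*132) = (14053 + 1/(-27 + 2*√31))*((2*(-5))*17 + 108*132) = (14053 + 1/(-27 + 2*√31))*(-10*17 + 14256) = (14053 + 1/(-27 + 2*√31))*(-170 + 14256) = (14053 + 1/(-27 + 2*√31))*14086 = 197950558 + 14086/(-27 + 2*√31)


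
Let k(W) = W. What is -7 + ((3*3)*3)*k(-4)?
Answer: -115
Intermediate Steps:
-7 + ((3*3)*3)*k(-4) = -7 + ((3*3)*3)*(-4) = -7 + (9*3)*(-4) = -7 + 27*(-4) = -7 - 108 = -115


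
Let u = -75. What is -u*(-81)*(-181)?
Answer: 1099575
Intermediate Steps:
-u*(-81)*(-181) = -(-75*(-81))*(-181) = -6075*(-181) = -1*(-1099575) = 1099575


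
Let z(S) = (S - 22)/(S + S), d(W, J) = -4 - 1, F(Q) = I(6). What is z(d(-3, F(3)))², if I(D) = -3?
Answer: 729/100 ≈ 7.2900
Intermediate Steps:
F(Q) = -3
d(W, J) = -5
z(S) = (-22 + S)/(2*S) (z(S) = (-22 + S)/((2*S)) = (-22 + S)*(1/(2*S)) = (-22 + S)/(2*S))
z(d(-3, F(3)))² = ((½)*(-22 - 5)/(-5))² = ((½)*(-⅕)*(-27))² = (27/10)² = 729/100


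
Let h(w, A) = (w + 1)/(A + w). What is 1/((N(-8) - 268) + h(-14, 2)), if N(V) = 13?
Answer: -12/3047 ≈ -0.0039383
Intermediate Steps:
h(w, A) = (1 + w)/(A + w)
1/((N(-8) - 268) + h(-14, 2)) = 1/((13 - 268) + (1 - 14)/(2 - 14)) = 1/(-255 - 13/(-12)) = 1/(-255 - 1/12*(-13)) = 1/(-255 + 13/12) = 1/(-3047/12) = -12/3047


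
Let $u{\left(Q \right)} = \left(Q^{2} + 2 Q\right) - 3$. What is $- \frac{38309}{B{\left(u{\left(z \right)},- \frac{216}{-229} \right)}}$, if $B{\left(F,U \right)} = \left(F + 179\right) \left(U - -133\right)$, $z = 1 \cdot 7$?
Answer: $- \frac{8772761}{7330847} \approx -1.1967$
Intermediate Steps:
$z = 7$
$u{\left(Q \right)} = -3 + Q^{2} + 2 Q$
$B{\left(F,U \right)} = \left(133 + U\right) \left(179 + F\right)$ ($B{\left(F,U \right)} = \left(179 + F\right) \left(U + 133\right) = \left(179 + F\right) \left(133 + U\right) = \left(133 + U\right) \left(179 + F\right)$)
$- \frac{38309}{B{\left(u{\left(z \right)},- \frac{216}{-229} \right)}} = - \frac{38309}{23807 + 133 \left(-3 + 7^{2} + 2 \cdot 7\right) + 179 \left(- \frac{216}{-229}\right) + \left(-3 + 7^{2} + 2 \cdot 7\right) \left(- \frac{216}{-229}\right)} = - \frac{38309}{23807 + 133 \left(-3 + 49 + 14\right) + 179 \left(\left(-216\right) \left(- \frac{1}{229}\right)\right) + \left(-3 + 49 + 14\right) \left(\left(-216\right) \left(- \frac{1}{229}\right)\right)} = - \frac{38309}{23807 + 133 \cdot 60 + 179 \cdot \frac{216}{229} + 60 \cdot \frac{216}{229}} = - \frac{38309}{23807 + 7980 + \frac{38664}{229} + \frac{12960}{229}} = - \frac{38309}{\frac{7330847}{229}} = \left(-38309\right) \frac{229}{7330847} = - \frac{8772761}{7330847}$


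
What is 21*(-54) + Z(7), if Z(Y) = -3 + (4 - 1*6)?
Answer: -1139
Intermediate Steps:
Z(Y) = -5 (Z(Y) = -3 + (4 - 6) = -3 - 2 = -5)
21*(-54) + Z(7) = 21*(-54) - 5 = -1134 - 5 = -1139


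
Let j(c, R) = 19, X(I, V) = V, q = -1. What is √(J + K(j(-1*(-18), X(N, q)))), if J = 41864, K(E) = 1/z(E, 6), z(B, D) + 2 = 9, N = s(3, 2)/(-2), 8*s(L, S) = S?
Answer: 3*√227927/7 ≈ 204.61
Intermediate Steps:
s(L, S) = S/8
N = -⅛ (N = ((⅛)*2)/(-2) = (¼)*(-½) = -⅛ ≈ -0.12500)
z(B, D) = 7 (z(B, D) = -2 + 9 = 7)
K(E) = ⅐ (K(E) = 1/7 = ⅐)
√(J + K(j(-1*(-18), X(N, q)))) = √(41864 + ⅐) = √(293049/7) = 3*√227927/7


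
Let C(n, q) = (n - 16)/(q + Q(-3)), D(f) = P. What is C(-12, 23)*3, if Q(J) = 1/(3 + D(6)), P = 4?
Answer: -98/27 ≈ -3.6296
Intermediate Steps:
D(f) = 4
Q(J) = ⅐ (Q(J) = 1/(3 + 4) = 1/7 = ⅐)
C(n, q) = (-16 + n)/(⅐ + q) (C(n, q) = (n - 16)/(q + ⅐) = (-16 + n)/(⅐ + q))
C(-12, 23)*3 = (7*(-16 - 12)/(1 + 7*23))*3 = (7*(-28)/(1 + 161))*3 = (7*(-28)/162)*3 = (7*(1/162)*(-28))*3 = -98/81*3 = -98/27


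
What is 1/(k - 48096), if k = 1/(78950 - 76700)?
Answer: -2250/108215999 ≈ -2.0792e-5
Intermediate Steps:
k = 1/2250 ≈ 0.00044444
1/(k - 48096) = 1/(1/2250 - 48096) = 1/(-108215999/2250) = -2250/108215999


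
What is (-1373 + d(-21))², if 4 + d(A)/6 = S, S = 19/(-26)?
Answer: 331895524/169 ≈ 1.9639e+6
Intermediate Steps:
S = -19/26 (S = 19*(-1/26) = -19/26 ≈ -0.73077)
d(A) = -369/13 (d(A) = -24 + 6*(-19/26) = -24 - 57/13 = -369/13)
(-1373 + d(-21))² = (-1373 - 369/13)² = (-18218/13)² = 331895524/169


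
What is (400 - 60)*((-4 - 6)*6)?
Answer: -20400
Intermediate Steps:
(400 - 60)*((-4 - 6)*6) = 340*(-10*6) = 340*(-60) = -20400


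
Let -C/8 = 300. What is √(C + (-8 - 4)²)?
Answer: 4*I*√141 ≈ 47.497*I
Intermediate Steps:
C = -2400 (C = -8*300 = -2400)
√(C + (-8 - 4)²) = √(-2400 + (-8 - 4)²) = √(-2400 + (-12)²) = √(-2400 + 144) = √(-2256) = 4*I*√141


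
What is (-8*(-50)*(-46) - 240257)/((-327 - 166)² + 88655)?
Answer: -86219/110568 ≈ -0.77978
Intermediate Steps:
(-8*(-50)*(-46) - 240257)/((-327 - 166)² + 88655) = (400*(-46) - 240257)/((-493)² + 88655) = (-18400 - 240257)/(243049 + 88655) = -258657/331704 = -258657*1/331704 = -86219/110568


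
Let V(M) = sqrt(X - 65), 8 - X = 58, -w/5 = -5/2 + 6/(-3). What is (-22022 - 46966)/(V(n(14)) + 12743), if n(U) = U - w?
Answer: -219778521/40596041 + 17247*I*sqrt(115)/40596041 ≈ -5.4138 + 0.0045559*I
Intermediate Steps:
w = 45/2 (w = -5*(-5/2 + 6/(-3)) = -5*(-5*1/2 + 6*(-1/3)) = -5*(-5/2 - 2) = -5*(-9/2) = 45/2 ≈ 22.500)
X = -50 (X = 8 - 1*58 = 8 - 58 = -50)
n(U) = -45/2 + U (n(U) = U - 1*45/2 = U - 45/2 = -45/2 + U)
V(M) = I*sqrt(115) (V(M) = sqrt(-50 - 65) = sqrt(-115) = I*sqrt(115))
(-22022 - 46966)/(V(n(14)) + 12743) = (-22022 - 46966)/(I*sqrt(115) + 12743) = -68988/(12743 + I*sqrt(115))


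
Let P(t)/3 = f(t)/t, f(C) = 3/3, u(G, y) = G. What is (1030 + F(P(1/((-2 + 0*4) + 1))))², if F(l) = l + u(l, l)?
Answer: 1048576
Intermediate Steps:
f(C) = 1 (f(C) = 3*(⅓) = 1)
P(t) = 3/t (P(t) = 3*(1/t) = 3/t)
F(l) = 2*l (F(l) = l + l = 2*l)
(1030 + F(P(1/((-2 + 0*4) + 1))))² = (1030 + 2*(3/(1/((-2 + 0*4) + 1))))² = (1030 + 2*(3/(1/((-2 + 0) + 1))))² = (1030 + 2*(3/(1/(-2 + 1))))² = (1030 + 2*(3/(1/(-1))))² = (1030 + 2*(3/(-1)))² = (1030 + 2*(3*(-1)))² = (1030 + 2*(-3))² = (1030 - 6)² = 1024² = 1048576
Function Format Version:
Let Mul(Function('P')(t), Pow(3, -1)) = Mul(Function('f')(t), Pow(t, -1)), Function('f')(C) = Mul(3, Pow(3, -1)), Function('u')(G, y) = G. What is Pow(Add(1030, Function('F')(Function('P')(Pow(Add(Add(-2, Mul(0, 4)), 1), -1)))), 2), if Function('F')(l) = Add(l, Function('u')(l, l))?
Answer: 1048576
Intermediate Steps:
Function('f')(C) = 1 (Function('f')(C) = Mul(3, Rational(1, 3)) = 1)
Function('P')(t) = Mul(3, Pow(t, -1)) (Function('P')(t) = Mul(3, Mul(1, Pow(t, -1))) = Mul(3, Pow(t, -1)))
Function('F')(l) = Mul(2, l) (Function('F')(l) = Add(l, l) = Mul(2, l))
Pow(Add(1030, Function('F')(Function('P')(Pow(Add(Add(-2, Mul(0, 4)), 1), -1)))), 2) = Pow(Add(1030, Mul(2, Mul(3, Pow(Pow(Add(Add(-2, Mul(0, 4)), 1), -1), -1)))), 2) = Pow(Add(1030, Mul(2, Mul(3, Pow(Pow(Add(Add(-2, 0), 1), -1), -1)))), 2) = Pow(Add(1030, Mul(2, Mul(3, Pow(Pow(Add(-2, 1), -1), -1)))), 2) = Pow(Add(1030, Mul(2, Mul(3, Pow(Pow(-1, -1), -1)))), 2) = Pow(Add(1030, Mul(2, Mul(3, Pow(-1, -1)))), 2) = Pow(Add(1030, Mul(2, Mul(3, -1))), 2) = Pow(Add(1030, Mul(2, -3)), 2) = Pow(Add(1030, -6), 2) = Pow(1024, 2) = 1048576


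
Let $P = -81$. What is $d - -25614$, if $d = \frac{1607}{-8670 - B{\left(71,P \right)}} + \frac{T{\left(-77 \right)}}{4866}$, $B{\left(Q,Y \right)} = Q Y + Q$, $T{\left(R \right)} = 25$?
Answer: $\frac{93164762462}{3637335} \approx 25613.0$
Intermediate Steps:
$B{\left(Q,Y \right)} = Q + Q Y$
$d = - \frac{1936228}{3637335}$ ($d = \frac{1607}{-8670 - 71 \left(1 - 81\right)} + \frac{25}{4866} = \frac{1607}{-8670 - 71 \left(-80\right)} + 25 \cdot \frac{1}{4866} = \frac{1607}{-8670 - -5680} + \frac{25}{4866} = \frac{1607}{-8670 + 5680} + \frac{25}{4866} = \frac{1607}{-2990} + \frac{25}{4866} = 1607 \left(- \frac{1}{2990}\right) + \frac{25}{4866} = - \frac{1607}{2990} + \frac{25}{4866} = - \frac{1936228}{3637335} \approx -0.53232$)
$d - -25614 = - \frac{1936228}{3637335} - -25614 = - \frac{1936228}{3637335} + 25614 = \frac{93164762462}{3637335}$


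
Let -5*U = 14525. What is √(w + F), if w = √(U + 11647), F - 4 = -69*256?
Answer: √(-17660 + √8742) ≈ 132.54*I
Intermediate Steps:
U = -2905 (U = -⅕*14525 = -2905)
F = -17660 (F = 4 - 69*256 = 4 - 17664 = -17660)
w = √8742 (w = √(-2905 + 11647) = √8742 ≈ 93.499)
√(w + F) = √(√8742 - 17660) = √(-17660 + √8742)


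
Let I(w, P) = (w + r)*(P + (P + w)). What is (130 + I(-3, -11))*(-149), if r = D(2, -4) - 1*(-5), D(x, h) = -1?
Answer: -15645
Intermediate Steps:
r = 4 (r = -1 - 1*(-5) = -1 + 5 = 4)
I(w, P) = (4 + w)*(w + 2*P) (I(w, P) = (w + 4)*(P + (P + w)) = (4 + w)*(w + 2*P))
(130 + I(-3, -11))*(-149) = (130 + ((-3)² + 4*(-3) + 8*(-11) + 2*(-11)*(-3)))*(-149) = (130 + (9 - 12 - 88 + 66))*(-149) = (130 - 25)*(-149) = 105*(-149) = -15645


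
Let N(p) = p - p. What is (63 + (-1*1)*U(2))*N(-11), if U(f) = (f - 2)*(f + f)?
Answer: 0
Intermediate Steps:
N(p) = 0
U(f) = 2*f*(-2 + f) (U(f) = (-2 + f)*(2*f) = 2*f*(-2 + f))
(63 + (-1*1)*U(2))*N(-11) = (63 + (-1*1)*(2*2*(-2 + 2)))*0 = (63 - 2*2*0)*0 = (63 - 1*0)*0 = (63 + 0)*0 = 63*0 = 0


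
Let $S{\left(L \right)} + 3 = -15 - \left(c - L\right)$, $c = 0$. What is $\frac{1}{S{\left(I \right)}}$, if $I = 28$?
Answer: $\frac{1}{10} \approx 0.1$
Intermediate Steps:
$S{\left(L \right)} = -18 + L$ ($S{\left(L \right)} = -3 - \left(15 - L\right) = -3 + \left(-15 + L\right) = -18 + L$)
$\frac{1}{S{\left(I \right)}} = \frac{1}{-18 + 28} = \frac{1}{10}$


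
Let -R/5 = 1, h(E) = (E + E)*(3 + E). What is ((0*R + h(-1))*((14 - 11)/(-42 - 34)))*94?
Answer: 282/19 ≈ 14.842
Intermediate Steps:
h(E) = 2*E*(3 + E) (h(E) = (2*E)*(3 + E) = 2*E*(3 + E))
R = -5 (R = -5*1 = -5)
((0*R + h(-1))*((14 - 11)/(-42 - 34)))*94 = ((0*(-5) + 2*(-1)*(3 - 1))*((14 - 11)/(-42 - 34)))*94 = ((0 + 2*(-1)*2)*(3/(-76)))*94 = ((0 - 4)*(3*(-1/76)))*94 = -4*(-3/76)*94 = (3/19)*94 = 282/19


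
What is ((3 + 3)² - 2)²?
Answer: 1156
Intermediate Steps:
((3 + 3)² - 2)² = (6² - 2)² = (36 - 2)² = 34² = 1156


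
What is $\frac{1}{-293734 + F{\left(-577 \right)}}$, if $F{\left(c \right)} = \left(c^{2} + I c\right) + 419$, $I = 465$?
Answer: $- \frac{1}{228691} \approx -4.3727 \cdot 10^{-6}$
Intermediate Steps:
$F{\left(c \right)} = 419 + c^{2} + 465 c$ ($F{\left(c \right)} = \left(c^{2} + 465 c\right) + 419 = 419 + c^{2} + 465 c$)
$\frac{1}{-293734 + F{\left(-577 \right)}} = \frac{1}{-293734 + \left(419 + \left(-577\right)^{2} + 465 \left(-577\right)\right)} = \frac{1}{-293734 + \left(419 + 332929 - 268305\right)} = \frac{1}{-293734 + 65043} = \frac{1}{-228691} = - \frac{1}{228691}$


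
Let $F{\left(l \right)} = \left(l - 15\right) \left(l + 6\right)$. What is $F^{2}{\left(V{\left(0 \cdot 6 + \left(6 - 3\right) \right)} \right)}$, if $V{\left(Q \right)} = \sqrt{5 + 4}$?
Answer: $11664$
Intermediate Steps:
$V{\left(Q \right)} = 3$ ($V{\left(Q \right)} = \sqrt{9} = 3$)
$F{\left(l \right)} = \left(-15 + l\right) \left(6 + l\right)$
$F^{2}{\left(V{\left(0 \cdot 6 + \left(6 - 3\right) \right)} \right)} = \left(-90 + 3^{2} - 27\right)^{2} = \left(-90 + 9 - 27\right)^{2} = \left(-108\right)^{2} = 11664$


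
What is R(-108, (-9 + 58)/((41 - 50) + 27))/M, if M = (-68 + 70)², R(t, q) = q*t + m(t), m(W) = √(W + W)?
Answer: -147/2 + 3*I*√6/2 ≈ -73.5 + 3.6742*I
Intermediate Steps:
m(W) = √2*√W (m(W) = √(2*W) = √2*√W)
R(t, q) = q*t + √2*√t
M = 4 (M = 2² = 4)
R(-108, (-9 + 58)/((41 - 50) + 27))/M = (((-9 + 58)/((41 - 50) + 27))*(-108) + √2*√(-108))/4 = ((49/(-9 + 27))*(-108) + √2*(6*I*√3))*(¼) = ((49/18)*(-108) + 6*I*√6)*(¼) = (-294 + 6*I*√6)*(¼) = -147/2 + 3*I*√6/2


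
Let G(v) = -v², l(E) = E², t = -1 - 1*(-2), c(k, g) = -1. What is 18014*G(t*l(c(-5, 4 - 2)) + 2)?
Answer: -162126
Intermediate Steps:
t = 1 (t = -1 + 2 = 1)
18014*G(t*l(c(-5, 4 - 2)) + 2) = 18014*(-(1*(-1)² + 2)²) = 18014*(-(1*1 + 2)²) = 18014*(-(1 + 2)²) = 18014*(-1*3²) = 18014*(-1*9) = 18014*(-9) = -162126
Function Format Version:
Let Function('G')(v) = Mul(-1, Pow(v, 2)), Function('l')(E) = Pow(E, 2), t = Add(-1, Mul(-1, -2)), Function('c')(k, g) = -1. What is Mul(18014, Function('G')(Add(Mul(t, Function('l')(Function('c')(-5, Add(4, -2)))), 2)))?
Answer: -162126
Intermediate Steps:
t = 1 (t = Add(-1, 2) = 1)
Mul(18014, Function('G')(Add(Mul(t, Function('l')(Function('c')(-5, Add(4, -2)))), 2))) = Mul(18014, Mul(-1, Pow(Add(Mul(1, Pow(-1, 2)), 2), 2))) = Mul(18014, Mul(-1, Pow(Add(Mul(1, 1), 2), 2))) = Mul(18014, Mul(-1, Pow(Add(1, 2), 2))) = Mul(18014, Mul(-1, Pow(3, 2))) = Mul(18014, Mul(-1, 9)) = Mul(18014, -9) = -162126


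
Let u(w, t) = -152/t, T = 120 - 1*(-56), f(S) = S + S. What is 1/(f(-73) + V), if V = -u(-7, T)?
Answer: -22/3193 ≈ -0.0068901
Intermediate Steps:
f(S) = 2*S
T = 176 (T = 120 + 56 = 176)
V = 19/22 (V = -(-152)/176 = -1*(-19/22) = 19/22 ≈ 0.86364)
1/(f(-73) + V) = 1/(2*(-73) + 19/22) = 1/(-146 + 19/22) = 1/(-3193/22) = -22/3193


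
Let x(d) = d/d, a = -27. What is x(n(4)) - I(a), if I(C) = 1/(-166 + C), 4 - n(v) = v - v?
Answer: 194/193 ≈ 1.0052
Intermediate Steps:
n(v) = 4 (n(v) = 4 - (v - v) = 4 - 1*0 = 4 + 0 = 4)
x(d) = 1
x(n(4)) - I(a) = 1 - 1/(-166 - 27) = 1 - 1/(-193) = 1 - 1*(-1/193) = 1 + 1/193 = 194/193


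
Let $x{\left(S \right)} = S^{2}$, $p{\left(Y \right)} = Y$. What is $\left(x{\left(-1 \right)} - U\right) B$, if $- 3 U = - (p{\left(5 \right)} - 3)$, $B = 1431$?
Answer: $477$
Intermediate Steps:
$U = \frac{2}{3}$ ($U = - \frac{\left(-1\right) \left(5 - 3\right)}{3} = - \frac{\left(-1\right) 2}{3} = \left(- \frac{1}{3}\right) \left(-2\right) = \frac{2}{3} \approx 0.66667$)
$\left(x{\left(-1 \right)} - U\right) B = \left(\left(-1\right)^{2} - \frac{2}{3}\right) 1431 = \left(1 - \frac{2}{3}\right) 1431 = \frac{1}{3} \cdot 1431 = 477$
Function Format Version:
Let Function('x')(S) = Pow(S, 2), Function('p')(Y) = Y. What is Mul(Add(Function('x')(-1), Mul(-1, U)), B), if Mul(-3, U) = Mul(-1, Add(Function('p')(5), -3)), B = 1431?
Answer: 477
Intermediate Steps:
U = Rational(2, 3) (U = Mul(Rational(-1, 3), Mul(-1, Add(5, -3))) = Mul(Rational(-1, 3), Mul(-1, 2)) = Mul(Rational(-1, 3), -2) = Rational(2, 3) ≈ 0.66667)
Mul(Add(Function('x')(-1), Mul(-1, U)), B) = Mul(Add(Pow(-1, 2), Mul(-1, Rational(2, 3))), 1431) = Mul(Add(1, Rational(-2, 3)), 1431) = Mul(Rational(1, 3), 1431) = 477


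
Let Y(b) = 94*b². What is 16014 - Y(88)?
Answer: -711922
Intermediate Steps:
16014 - Y(88) = 16014 - 94*88² = 16014 - 94*7744 = 16014 - 1*727936 = 16014 - 727936 = -711922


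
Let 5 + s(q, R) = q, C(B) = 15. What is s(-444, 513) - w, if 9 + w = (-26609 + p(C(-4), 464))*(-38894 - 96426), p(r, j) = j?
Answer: -3537941840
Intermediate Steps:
s(q, R) = -5 + q
w = 3537941391 (w = -9 + (-26609 + 464)*(-38894 - 96426) = -9 - 26145*(-135320) = -9 + 3537941400 = 3537941391)
s(-444, 513) - w = (-5 - 444) - 1*3537941391 = -449 - 3537941391 = -3537941840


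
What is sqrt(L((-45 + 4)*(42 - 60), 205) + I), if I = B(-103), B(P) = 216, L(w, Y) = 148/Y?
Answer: 2*sqrt(2276935)/205 ≈ 14.721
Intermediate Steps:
I = 216
sqrt(L((-45 + 4)*(42 - 60), 205) + I) = sqrt(148/205 + 216) = sqrt(44428/205) = 2*sqrt(2276935)/205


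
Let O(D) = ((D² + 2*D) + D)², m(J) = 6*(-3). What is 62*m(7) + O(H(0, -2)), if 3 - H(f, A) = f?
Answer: -792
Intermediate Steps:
H(f, A) = 3 - f
m(J) = -18
O(D) = (D² + 3*D)²
62*m(7) + O(H(0, -2)) = 62*(-18) + (3 - 1*0)²*(3 + (3 - 1*0))² = -1116 + (3 + 0)²*(3 + (3 + 0))² = -1116 + 3²*(3 + 3)² = -1116 + 9*6² = -1116 + 9*36 = -1116 + 324 = -792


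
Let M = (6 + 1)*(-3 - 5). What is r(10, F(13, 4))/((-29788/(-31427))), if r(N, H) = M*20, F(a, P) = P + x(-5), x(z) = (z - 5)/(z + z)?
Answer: -799960/677 ≈ -1181.6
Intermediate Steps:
M = -56 (M = 7*(-8) = -56)
x(z) = (-5 + z)/(2*z) (x(z) = (-5 + z)/((2*z)) = (-5 + z)*(1/(2*z)) = (-5 + z)/(2*z))
F(a, P) = 1 + P (F(a, P) = P + (1/2)*(-5 - 5)/(-5) = P + (1/2)*(-1/5)*(-10) = P + 1 = 1 + P)
r(N, H) = -1120 (r(N, H) = -56*20 = -1120)
r(10, F(13, 4))/((-29788/(-31427))) = -1120/((-29788/(-31427))) = -1120/((-29788*(-1/31427))) = -1120/2708/2857 = -1120*2857/2708 = -799960/677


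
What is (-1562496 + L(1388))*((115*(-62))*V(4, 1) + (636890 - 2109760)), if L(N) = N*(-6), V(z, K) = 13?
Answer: 2459219221440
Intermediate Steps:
L(N) = -6*N
(-1562496 + L(1388))*((115*(-62))*V(4, 1) + (636890 - 2109760)) = (-1562496 - 6*1388)*((115*(-62))*13 + (636890 - 2109760)) = (-1562496 - 8328)*(-7130*13 - 1472870) = -1570824*(-92690 - 1472870) = -1570824*(-1565560) = 2459219221440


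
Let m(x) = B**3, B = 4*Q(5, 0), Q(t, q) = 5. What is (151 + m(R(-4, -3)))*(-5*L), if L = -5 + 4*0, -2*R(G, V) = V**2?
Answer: 203775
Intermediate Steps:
R(G, V) = -V**2/2
L = -5 (L = -5 + 0 = -5)
B = 20 (B = 4*5 = 20)
m(x) = 8000 (m(x) = 20**3 = 8000)
(151 + m(R(-4, -3)))*(-5*L) = (151 + 8000)*(-5*(-5)) = 8151*25 = 203775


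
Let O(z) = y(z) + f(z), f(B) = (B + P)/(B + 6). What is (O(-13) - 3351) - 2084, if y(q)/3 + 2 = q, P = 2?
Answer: -38349/7 ≈ -5478.4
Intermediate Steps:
y(q) = -6 + 3*q
f(B) = (2 + B)/(6 + B) (f(B) = (B + 2)/(B + 6) = (2 + B)/(6 + B))
O(z) = -6 + 3*z + (2 + z)/(6 + z) (O(z) = (-6 + 3*z) + (2 + z)/(6 + z) = -6 + 3*z + (2 + z)/(6 + z))
(O(-13) - 3351) - 2084 = ((-34 + 3*(-13)² + 13*(-13))/(6 - 13) - 3351) - 2084 = ((-34 + 3*169 - 169)/(-7) - 3351) - 2084 = (-(-34 + 507 - 169)/7 - 3351) - 2084 = (-⅐*304 - 3351) - 2084 = (-304/7 - 3351) - 2084 = -23761/7 - 2084 = -38349/7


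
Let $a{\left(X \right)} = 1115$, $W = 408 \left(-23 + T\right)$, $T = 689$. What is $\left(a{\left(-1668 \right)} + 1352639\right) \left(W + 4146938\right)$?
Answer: $5981786772164$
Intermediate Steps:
$W = 271728$ ($W = 408 \left(-23 + 689\right) = 408 \cdot 666 = 271728$)
$\left(a{\left(-1668 \right)} + 1352639\right) \left(W + 4146938\right) = \left(1115 + 1352639\right) \left(271728 + 4146938\right) = 1353754 \cdot 4418666 = 5981786772164$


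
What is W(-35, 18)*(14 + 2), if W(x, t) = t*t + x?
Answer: 4624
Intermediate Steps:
W(x, t) = x + t² (W(x, t) = t² + x = x + t²)
W(-35, 18)*(14 + 2) = (-35 + 18²)*(14 + 2) = (-35 + 324)*16 = 289*16 = 4624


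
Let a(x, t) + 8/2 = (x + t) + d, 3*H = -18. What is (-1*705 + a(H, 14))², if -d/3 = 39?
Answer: 669124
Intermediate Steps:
d = -117 (d = -3*39 = -117)
H = -6 (H = (⅓)*(-18) = -6)
a(x, t) = -121 + t + x (a(x, t) = -4 + ((x + t) - 117) = -4 + ((t + x) - 117) = -4 + (-117 + t + x) = -121 + t + x)
(-1*705 + a(H, 14))² = (-1*705 + (-121 + 14 - 6))² = (-705 - 113)² = (-818)² = 669124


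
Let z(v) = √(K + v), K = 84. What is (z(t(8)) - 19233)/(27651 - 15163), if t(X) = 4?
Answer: -19233/12488 + √22/6244 ≈ -1.5394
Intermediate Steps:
z(v) = √(84 + v)
(z(t(8)) - 19233)/(27651 - 15163) = (√(84 + 4) - 19233)/(27651 - 15163) = (√88 - 19233)/12488 = (2*√22 - 19233)*(1/12488) = (-19233 + 2*√22)*(1/12488) = -19233/12488 + √22/6244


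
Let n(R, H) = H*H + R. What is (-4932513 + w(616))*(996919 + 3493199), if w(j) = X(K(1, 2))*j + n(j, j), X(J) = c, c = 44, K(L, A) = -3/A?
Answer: -20319297119766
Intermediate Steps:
n(R, H) = R + H**2 (n(R, H) = H**2 + R = R + H**2)
X(J) = 44
w(j) = j**2 + 45*j (w(j) = 44*j + (j + j**2) = j**2 + 45*j)
(-4932513 + w(616))*(996919 + 3493199) = (-4932513 + 616*(45 + 616))*(996919 + 3493199) = (-4932513 + 616*661)*4490118 = (-4932513 + 407176)*4490118 = -4525337*4490118 = -20319297119766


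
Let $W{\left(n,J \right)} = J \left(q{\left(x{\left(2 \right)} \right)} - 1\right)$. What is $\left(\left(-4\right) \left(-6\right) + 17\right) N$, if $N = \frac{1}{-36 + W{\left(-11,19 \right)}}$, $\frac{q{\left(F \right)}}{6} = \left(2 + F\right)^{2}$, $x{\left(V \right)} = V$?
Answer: $\frac{41}{1769} \approx 0.023177$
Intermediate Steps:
$q{\left(F \right)} = 6 \left(2 + F\right)^{2}$
$W{\left(n,J \right)} = 95 J$ ($W{\left(n,J \right)} = J \left(6 \left(2 + 2\right)^{2} - 1\right) = J \left(6 \cdot 4^{2} - 1\right) = J \left(6 \cdot 16 - 1\right) = J \left(96 - 1\right) = J 95 = 95 J$)
$N = \frac{1}{1769}$ ($N = \frac{1}{-36 + 95 \cdot 19} = \frac{1}{-36 + 1805} = \frac{1}{1769} \approx 0.00056529$)
$\left(\left(-4\right) \left(-6\right) + 17\right) N = \left(\left(-4\right) \left(-6\right) + 17\right) \frac{1}{1769} = \left(24 + 17\right) \frac{1}{1769} = 41 \cdot \frac{1}{1769} = \frac{41}{1769}$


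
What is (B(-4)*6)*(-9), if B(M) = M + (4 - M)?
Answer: -216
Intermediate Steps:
B(M) = 4
(B(-4)*6)*(-9) = (4*6)*(-9) = 24*(-9) = -216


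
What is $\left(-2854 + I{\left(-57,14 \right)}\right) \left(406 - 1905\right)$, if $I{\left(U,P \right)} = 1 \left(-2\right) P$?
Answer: $4320118$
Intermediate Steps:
$I{\left(U,P \right)} = - 2 P$
$\left(-2854 + I{\left(-57,14 \right)}\right) \left(406 - 1905\right) = \left(-2854 - 28\right) \left(406 - 1905\right) = \left(-2854 - 28\right) \left(-1499\right) = \left(-2882\right) \left(-1499\right) = 4320118$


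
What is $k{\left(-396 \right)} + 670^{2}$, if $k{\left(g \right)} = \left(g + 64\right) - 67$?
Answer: $448501$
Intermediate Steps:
$k{\left(g \right)} = -3 + g$ ($k{\left(g \right)} = \left(64 + g\right) - 67 = -3 + g$)
$k{\left(-396 \right)} + 670^{2} = \left(-3 - 396\right) + 670^{2} = -399 + 448900 = 448501$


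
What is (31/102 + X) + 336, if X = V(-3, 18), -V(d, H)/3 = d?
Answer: 35221/102 ≈ 345.30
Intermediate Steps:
V(d, H) = -3*d
X = 9 (X = -3*(-3) = 9)
(31/102 + X) + 336 = (31/102 + 9) + 336 = 949/102 + 336 = 35221/102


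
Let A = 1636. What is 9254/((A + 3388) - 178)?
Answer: 4627/2423 ≈ 1.9096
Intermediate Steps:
9254/((A + 3388) - 178) = 9254/((1636 + 3388) - 178) = 9254/(5024 - 178) = 9254/4846 = 9254*(1/4846) = 4627/2423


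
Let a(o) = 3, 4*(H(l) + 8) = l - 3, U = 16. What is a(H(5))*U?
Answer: 48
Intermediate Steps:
H(l) = -35/4 + l/4 (H(l) = -8 + (l - 3)/4 = -8 + (-3 + l)/4 = -8 + (-¾ + l/4) = -35/4 + l/4)
a(H(5))*U = 3*16 = 48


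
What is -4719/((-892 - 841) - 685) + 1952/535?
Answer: 185759/33170 ≈ 5.6002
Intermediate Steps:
-4719/((-892 - 841) - 685) + 1952/535 = -4719/(-1733 - 685) + 1952*(1/535) = -4719/(-2418) + 1952/535 = -4719*(-1/2418) + 1952/535 = 121/62 + 1952/535 = 185759/33170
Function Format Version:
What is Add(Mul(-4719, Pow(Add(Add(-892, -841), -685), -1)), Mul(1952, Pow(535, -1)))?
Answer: Rational(185759, 33170) ≈ 5.6002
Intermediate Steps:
Add(Mul(-4719, Pow(Add(Add(-892, -841), -685), -1)), Mul(1952, Pow(535, -1))) = Add(Mul(-4719, Pow(Add(-1733, -685), -1)), Mul(1952, Rational(1, 535))) = Add(Mul(-4719, Pow(-2418, -1)), Rational(1952, 535)) = Add(Mul(-4719, Rational(-1, 2418)), Rational(1952, 535)) = Add(Rational(121, 62), Rational(1952, 535)) = Rational(185759, 33170)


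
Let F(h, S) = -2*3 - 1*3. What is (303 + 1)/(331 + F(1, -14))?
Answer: 152/161 ≈ 0.94410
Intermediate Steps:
F(h, S) = -9 (F(h, S) = -6 - 3 = -9)
(303 + 1)/(331 + F(1, -14)) = (303 + 1)/(331 - 9) = 304/322 = 304*(1/322) = 152/161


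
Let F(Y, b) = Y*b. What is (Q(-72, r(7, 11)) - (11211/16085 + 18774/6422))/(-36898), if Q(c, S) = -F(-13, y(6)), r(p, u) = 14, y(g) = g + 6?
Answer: -3935122722/952871201815 ≈ -0.0041298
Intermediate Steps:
y(g) = 6 + g
Q(c, S) = 156 (Q(c, S) = -(-13)*(6 + 6) = -(-13)*12 = -1*(-156) = 156)
(Q(-72, r(7, 11)) - (11211/16085 + 18774/6422))/(-36898) = (156 - (11211/16085 + 18774/6422))/(-36898) = (156 - (11211*(1/16085) + 18774*(1/6422)))*(-1/36898) = (156 - (11211/16085 + 9387/3211))*(-1/36898) = (156 - 1*186988416/51648935)*(-1/36898) = (156 - 186988416/51648935)*(-1/36898) = (7870245444/51648935)*(-1/36898) = -3935122722/952871201815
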